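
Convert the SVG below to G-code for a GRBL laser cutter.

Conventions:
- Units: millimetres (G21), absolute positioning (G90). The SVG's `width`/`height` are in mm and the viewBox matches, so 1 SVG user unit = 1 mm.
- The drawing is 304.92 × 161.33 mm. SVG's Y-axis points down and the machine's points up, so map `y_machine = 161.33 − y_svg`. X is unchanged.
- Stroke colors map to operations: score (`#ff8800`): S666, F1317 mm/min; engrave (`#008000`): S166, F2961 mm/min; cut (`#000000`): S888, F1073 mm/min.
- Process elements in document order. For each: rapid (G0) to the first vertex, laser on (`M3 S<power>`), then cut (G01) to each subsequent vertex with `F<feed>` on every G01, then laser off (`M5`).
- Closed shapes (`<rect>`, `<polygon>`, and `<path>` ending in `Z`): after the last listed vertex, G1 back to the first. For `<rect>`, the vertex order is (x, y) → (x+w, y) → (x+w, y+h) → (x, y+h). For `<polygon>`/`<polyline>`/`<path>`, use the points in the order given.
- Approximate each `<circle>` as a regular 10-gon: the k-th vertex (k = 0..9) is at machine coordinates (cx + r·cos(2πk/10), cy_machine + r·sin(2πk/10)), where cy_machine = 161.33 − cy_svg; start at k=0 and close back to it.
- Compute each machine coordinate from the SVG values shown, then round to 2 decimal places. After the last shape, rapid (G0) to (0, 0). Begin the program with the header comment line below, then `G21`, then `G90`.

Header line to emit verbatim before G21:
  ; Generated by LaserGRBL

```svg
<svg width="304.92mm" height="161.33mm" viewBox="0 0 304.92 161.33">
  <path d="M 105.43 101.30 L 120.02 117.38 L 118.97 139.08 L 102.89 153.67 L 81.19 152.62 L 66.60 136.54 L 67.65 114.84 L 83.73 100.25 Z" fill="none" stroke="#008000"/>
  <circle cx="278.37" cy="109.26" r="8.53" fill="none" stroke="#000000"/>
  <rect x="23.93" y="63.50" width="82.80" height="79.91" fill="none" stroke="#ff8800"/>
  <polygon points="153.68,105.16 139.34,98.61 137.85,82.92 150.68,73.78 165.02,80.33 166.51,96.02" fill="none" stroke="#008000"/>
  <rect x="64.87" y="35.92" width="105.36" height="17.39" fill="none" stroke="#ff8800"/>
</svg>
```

; Generated by LaserGRBL
G21
G90
G0 X105.43 Y60.03
M3 S166
G01 X120.02 Y43.95 F2961
G01 X118.97 Y22.25 F2961
G01 X102.89 Y7.66 F2961
G01 X81.19 Y8.71 F2961
G01 X66.60 Y24.79 F2961
G01 X67.65 Y46.49 F2961
G01 X83.73 Y61.08 F2961
G01 X105.43 Y60.03 F2961
M5
G0 X286.90 Y52.07
M3 S888
G01 X285.27 Y57.08 F1073
G01 X281.01 Y60.18 F1073
G01 X275.73 Y60.18 F1073
G01 X271.47 Y57.08 F1073
G01 X269.84 Y52.07 F1073
G01 X271.47 Y47.06 F1073
G01 X275.73 Y43.96 F1073
G01 X281.01 Y43.96 F1073
G01 X285.27 Y47.06 F1073
G01 X286.90 Y52.07 F1073
M5
G0 X23.93 Y97.83
M3 S666
G01 X106.73 Y97.83 F1317
G01 X106.73 Y17.92 F1317
G01 X23.93 Y17.92 F1317
G01 X23.93 Y97.83 F1317
M5
G0 X153.68 Y56.17
M3 S166
G01 X139.34 Y62.72 F2961
G01 X137.85 Y78.41 F2961
G01 X150.68 Y87.55 F2961
G01 X165.02 Y81.00 F2961
G01 X166.51 Y65.31 F2961
G01 X153.68 Y56.17 F2961
M5
G0 X64.87 Y125.41
M3 S666
G01 X170.23 Y125.41 F1317
G01 X170.23 Y108.02 F1317
G01 X64.87 Y108.02 F1317
G01 X64.87 Y125.41 F1317
M5
G0 X0.00 Y0.00

viewBox `0 0 304.92 161.33` with mm width/height → 1 unit = 1 mm. Flip: y_m = 161.33 − y_svg.

**Shape 1** — `<path>` regular polygon, stroke `#008000` → engrave (S166, F2961). Machine vertices: (105.43,60.03) → (120.02,43.95) → (118.97,22.25) → (102.89,7.66) → (81.19,8.71) → (66.60,24.79) → (67.65,46.49) → (83.73,61.08) → (105.43,60.03). Closed: final G1 returns to the first vertex.

**Shape 2** — `<circle>` circle, stroke `#000000` → cut (S888, F1073). Machine vertices: (286.90,52.07) → (285.27,57.08) → (281.01,60.18) → (275.73,60.18) → (271.47,57.08) → (269.84,52.07) → (271.47,47.06) → (275.73,43.96) → (281.01,43.96) → (285.27,47.06) → (286.90,52.07). Closed: final G1 returns to the first vertex.

**Shape 3** — `<rect>` rectangle, stroke `#ff8800` → score (S666, F1317). Machine vertices: (23.93,97.83) → (106.73,97.83) → (106.73,17.92) → (23.93,17.92) → (23.93,97.83). Closed: final G1 returns to the first vertex.

**Shape 4** — `<polygon>` regular polygon, stroke `#008000` → engrave (S166, F2961). Machine vertices: (153.68,56.17) → (139.34,62.72) → (137.85,78.41) → (150.68,87.55) → (165.02,81.00) → (166.51,65.31) → (153.68,56.17). Closed: final G1 returns to the first vertex.

**Shape 5** — `<rect>` rectangle, stroke `#ff8800` → score (S666, F1317). Machine vertices: (64.87,125.41) → (170.23,125.41) → (170.23,108.02) → (64.87,108.02) → (64.87,125.41). Closed: final G1 returns to the first vertex.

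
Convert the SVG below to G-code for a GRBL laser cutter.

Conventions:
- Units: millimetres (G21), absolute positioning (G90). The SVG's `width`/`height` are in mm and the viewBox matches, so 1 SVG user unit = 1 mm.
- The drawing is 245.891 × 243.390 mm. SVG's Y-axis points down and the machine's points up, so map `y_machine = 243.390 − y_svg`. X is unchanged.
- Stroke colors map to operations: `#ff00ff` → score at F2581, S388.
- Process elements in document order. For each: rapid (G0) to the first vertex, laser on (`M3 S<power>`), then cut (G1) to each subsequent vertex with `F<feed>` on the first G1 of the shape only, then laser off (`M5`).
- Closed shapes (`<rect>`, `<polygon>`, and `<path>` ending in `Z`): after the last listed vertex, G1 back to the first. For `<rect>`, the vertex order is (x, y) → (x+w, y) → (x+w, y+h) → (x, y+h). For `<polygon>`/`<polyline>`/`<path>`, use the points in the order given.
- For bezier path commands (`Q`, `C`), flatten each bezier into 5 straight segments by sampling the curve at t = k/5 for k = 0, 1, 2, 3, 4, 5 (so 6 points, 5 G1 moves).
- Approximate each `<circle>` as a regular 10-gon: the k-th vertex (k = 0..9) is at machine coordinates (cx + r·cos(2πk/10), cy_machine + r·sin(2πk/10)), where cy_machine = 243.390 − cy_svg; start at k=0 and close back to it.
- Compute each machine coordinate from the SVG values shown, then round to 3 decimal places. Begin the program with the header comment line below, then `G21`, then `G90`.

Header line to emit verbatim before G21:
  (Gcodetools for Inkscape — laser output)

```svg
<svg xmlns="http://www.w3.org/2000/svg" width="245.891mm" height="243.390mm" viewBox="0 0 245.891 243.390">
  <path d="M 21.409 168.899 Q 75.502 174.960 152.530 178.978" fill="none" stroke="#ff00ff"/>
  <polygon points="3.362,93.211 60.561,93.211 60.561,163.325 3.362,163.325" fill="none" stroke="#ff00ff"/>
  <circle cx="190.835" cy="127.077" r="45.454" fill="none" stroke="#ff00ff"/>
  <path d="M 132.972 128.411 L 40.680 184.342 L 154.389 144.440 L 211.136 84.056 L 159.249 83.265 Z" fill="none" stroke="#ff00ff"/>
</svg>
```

(Gcodetools for Inkscape — laser output)
G21
G90
G0 X21.409 Y74.491
M3 S388
G1 X43.964 Y72.148 F2581
G1 X68.353 Y69.969
G1 X94.577 Y67.953
G1 X122.636 Y66.101
G1 X152.530 Y64.412
M5
G0 X3.362 Y150.179
M3 S388
G1 X60.561 Y150.179 F2581
G1 X60.561 Y80.065
G1 X3.362 Y80.065
G1 X3.362 Y150.179
M5
G0 X236.289 Y116.313
M3 S388
G1 X227.608 Y143.030 F2581
G1 X204.881 Y159.542
G1 X176.789 Y159.542
G1 X154.062 Y143.030
G1 X145.381 Y116.313
G1 X154.062 Y89.596
G1 X176.789 Y73.084
G1 X204.881 Y73.084
G1 X227.608 Y89.596
G1 X236.289 Y116.313
M5
G0 X132.972 Y114.979
M3 S388
G1 X40.680 Y59.048 F2581
G1 X154.389 Y98.950
G1 X211.136 Y159.334
G1 X159.249 Y160.125
G1 X132.972 Y114.979
M5

1 u = 1 mm; y_m = 243.390 − y.

[1] `<path>` quadratic bezier, #ff00ff→score S388 F2581: (21.409,74.491) → (43.964,72.148) → (68.353,69.969) → (94.577,67.953) → (122.636,66.101) → (152.530,64.412)

[2] `<polygon>` rectangle, #ff00ff→score S388 F2581: (3.362,150.179) → (60.561,150.179) → (60.561,80.065) → (3.362,80.065) → (3.362,150.179) (closed)

[3] `<circle>` circle, #ff00ff→score S388 F2581: (236.289,116.313) → (227.608,143.030) → (204.881,159.542) → (176.789,159.542) → (154.062,143.030) → (145.381,116.313) → (154.062,89.596) → (176.789,73.084) → (204.881,73.084) → (227.608,89.596) → (236.289,116.313) (closed)

[4] `<path>` closed polygon, #ff00ff→score S388 F2581: (132.972,114.979) → (40.680,59.048) → (154.389,98.950) → (211.136,159.334) → (159.249,160.125) → (132.972,114.979) (closed)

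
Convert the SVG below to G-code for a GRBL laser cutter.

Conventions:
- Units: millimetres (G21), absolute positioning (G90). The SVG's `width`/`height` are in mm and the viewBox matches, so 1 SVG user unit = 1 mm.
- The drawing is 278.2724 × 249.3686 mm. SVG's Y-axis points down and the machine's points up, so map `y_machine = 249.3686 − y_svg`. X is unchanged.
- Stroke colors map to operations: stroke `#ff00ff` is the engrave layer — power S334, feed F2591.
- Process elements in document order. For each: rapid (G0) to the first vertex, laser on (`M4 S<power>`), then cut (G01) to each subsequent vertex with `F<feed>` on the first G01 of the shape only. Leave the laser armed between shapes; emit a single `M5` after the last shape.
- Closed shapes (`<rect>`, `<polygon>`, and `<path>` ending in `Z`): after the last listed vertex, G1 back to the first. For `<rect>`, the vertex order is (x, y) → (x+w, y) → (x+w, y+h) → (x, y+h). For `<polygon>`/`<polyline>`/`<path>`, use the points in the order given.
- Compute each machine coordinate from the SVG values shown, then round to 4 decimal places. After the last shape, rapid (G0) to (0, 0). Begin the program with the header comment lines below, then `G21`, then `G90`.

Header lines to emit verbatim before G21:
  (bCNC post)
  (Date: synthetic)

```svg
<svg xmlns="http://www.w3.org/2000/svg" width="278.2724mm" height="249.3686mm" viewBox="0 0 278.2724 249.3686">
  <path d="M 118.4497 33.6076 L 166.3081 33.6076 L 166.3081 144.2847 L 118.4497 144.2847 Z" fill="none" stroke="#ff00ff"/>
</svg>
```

viewBox `0 0 278.2724 249.3686` with mm width/height → 1 unit = 1 mm. Flip: y_m = 249.3686 − y_svg.

**Shape 1** — `<path>` rectangle, stroke `#ff00ff` → engrave (S334, F2591). Machine vertices: (118.4497,215.7610) → (166.3081,215.7610) → (166.3081,105.0839) → (118.4497,105.0839) → (118.4497,215.7610). Closed: final G1 returns to the first vertex.

(bCNC post)
(Date: synthetic)
G21
G90
G0 X118.4497 Y215.7610
M4 S334
G01 X166.3081 Y215.7610 F2591
G01 X166.3081 Y105.0839
G01 X118.4497 Y105.0839
G01 X118.4497 Y215.7610
M5
G0 X0.0000 Y0.0000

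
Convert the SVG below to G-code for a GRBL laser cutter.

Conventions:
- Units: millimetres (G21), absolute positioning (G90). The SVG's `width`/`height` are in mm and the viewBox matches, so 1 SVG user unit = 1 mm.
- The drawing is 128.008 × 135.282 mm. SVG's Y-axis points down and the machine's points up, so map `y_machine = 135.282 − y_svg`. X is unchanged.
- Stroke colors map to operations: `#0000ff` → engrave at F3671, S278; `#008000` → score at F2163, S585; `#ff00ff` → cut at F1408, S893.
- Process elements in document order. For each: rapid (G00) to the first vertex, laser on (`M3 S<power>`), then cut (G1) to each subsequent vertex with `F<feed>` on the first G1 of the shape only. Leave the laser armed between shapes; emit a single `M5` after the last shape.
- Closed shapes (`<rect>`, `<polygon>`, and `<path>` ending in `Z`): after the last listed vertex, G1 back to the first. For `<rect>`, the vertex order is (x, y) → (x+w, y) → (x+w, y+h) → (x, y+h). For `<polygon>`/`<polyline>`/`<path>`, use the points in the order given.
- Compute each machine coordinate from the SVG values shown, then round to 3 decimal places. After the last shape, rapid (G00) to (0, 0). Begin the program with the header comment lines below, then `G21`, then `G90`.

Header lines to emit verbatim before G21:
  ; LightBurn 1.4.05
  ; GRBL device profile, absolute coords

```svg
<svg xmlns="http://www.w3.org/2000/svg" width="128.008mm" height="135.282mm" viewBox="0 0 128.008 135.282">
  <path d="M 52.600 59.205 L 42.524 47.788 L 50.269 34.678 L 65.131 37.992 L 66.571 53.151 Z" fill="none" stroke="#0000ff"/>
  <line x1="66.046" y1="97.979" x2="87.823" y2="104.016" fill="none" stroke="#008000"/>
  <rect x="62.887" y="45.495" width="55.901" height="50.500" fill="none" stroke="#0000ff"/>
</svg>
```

; LightBurn 1.4.05
; GRBL device profile, absolute coords
G21
G90
G00 X52.600 Y76.077
M3 S278
G1 X42.524 Y87.494 F3671
G1 X50.269 Y100.604
G1 X65.131 Y97.290
G1 X66.571 Y82.131
G1 X52.600 Y76.077
G00 X66.046 Y37.303
M3 S585
G1 X87.823 Y31.266 F2163
G00 X62.887 Y89.787
M3 S278
G1 X118.788 Y89.787 F3671
G1 X118.788 Y39.287
G1 X62.887 Y39.287
G1 X62.887 Y89.787
M5
G00 X0.000 Y0.000

viewBox `0 0 128.008 135.282` with mm width/height → 1 unit = 1 mm. Flip: y_m = 135.282 − y_svg.

**Shape 1** — `<path>` regular polygon, stroke `#0000ff` → engrave (S278, F3671). Machine vertices: (52.600,76.077) → (42.524,87.494) → (50.269,100.604) → (65.131,97.290) → (66.571,82.131) → (52.600,76.077). Closed: final G1 returns to the first vertex.

**Shape 2** — `<line>` line segment, stroke `#008000` → score (S585, F2163). Machine vertices: (66.046,37.303) → (87.823,31.266). Open path.

**Shape 3** — `<rect>` rectangle, stroke `#0000ff` → engrave (S278, F3671). Machine vertices: (62.887,89.787) → (118.788,89.787) → (118.788,39.287) → (62.887,39.287) → (62.887,89.787). Closed: final G1 returns to the first vertex.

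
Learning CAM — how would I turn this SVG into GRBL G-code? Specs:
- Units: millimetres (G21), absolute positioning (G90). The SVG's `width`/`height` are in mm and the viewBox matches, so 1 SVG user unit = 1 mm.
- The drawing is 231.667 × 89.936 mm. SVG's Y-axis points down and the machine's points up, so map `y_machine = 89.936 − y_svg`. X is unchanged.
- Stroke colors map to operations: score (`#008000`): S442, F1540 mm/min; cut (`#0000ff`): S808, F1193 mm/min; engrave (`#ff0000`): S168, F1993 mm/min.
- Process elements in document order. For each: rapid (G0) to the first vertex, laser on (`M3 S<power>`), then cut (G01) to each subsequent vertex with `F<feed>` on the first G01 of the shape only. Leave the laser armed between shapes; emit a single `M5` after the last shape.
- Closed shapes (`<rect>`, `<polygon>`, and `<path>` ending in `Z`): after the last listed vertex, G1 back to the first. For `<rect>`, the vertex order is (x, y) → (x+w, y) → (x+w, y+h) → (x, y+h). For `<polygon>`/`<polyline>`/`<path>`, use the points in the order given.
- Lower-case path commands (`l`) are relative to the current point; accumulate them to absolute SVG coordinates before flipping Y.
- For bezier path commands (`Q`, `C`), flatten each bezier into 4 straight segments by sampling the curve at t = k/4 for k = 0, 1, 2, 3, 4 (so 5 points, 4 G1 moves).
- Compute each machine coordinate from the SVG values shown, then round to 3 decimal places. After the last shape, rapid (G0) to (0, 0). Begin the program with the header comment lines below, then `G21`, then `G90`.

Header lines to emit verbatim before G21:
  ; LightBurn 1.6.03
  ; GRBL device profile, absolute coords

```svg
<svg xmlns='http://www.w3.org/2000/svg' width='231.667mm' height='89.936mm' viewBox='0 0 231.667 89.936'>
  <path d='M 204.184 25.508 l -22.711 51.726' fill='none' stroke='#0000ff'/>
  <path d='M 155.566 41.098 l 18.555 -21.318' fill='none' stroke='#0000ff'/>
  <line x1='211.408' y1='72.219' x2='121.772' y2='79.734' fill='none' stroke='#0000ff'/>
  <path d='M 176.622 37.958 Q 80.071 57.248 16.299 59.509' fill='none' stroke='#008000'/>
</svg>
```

; LightBurn 1.6.03
; GRBL device profile, absolute coords
G21
G90
G0 X204.184 Y64.428
M3 S808
G01 X181.473 Y12.702 F1193
G0 X155.566 Y48.838
M3 S808
G01 X174.121 Y70.156 F1193
G0 X211.408 Y17.717
M3 S808
G01 X121.772 Y10.202 F1193
G0 X176.622 Y51.978
M3 S442
G01 X130.395 Y43.397 F1540
G01 X88.266 Y36.945
G01 X50.234 Y32.622
G01 X16.299 Y30.427
M5
G0 X0.000 Y0.000

Since the viewBox matches the mm dimensions, user units are millimetres directly. The only transform is the Y-flip y_m = 89.936 − y_svg.

Shape 1 is a line segment drawn with `<path>`. Its stroke #0000ff means cut at S808, F1193. After flipping Y the toolpath is (204.184,64.428) → (181.473,12.702).

Shape 2 is a line segment drawn with `<path>`. Its stroke #0000ff means cut at S808, F1193. After flipping Y the toolpath is (155.566,48.838) → (174.121,70.156).

Shape 3 is a line segment drawn with `<line>`. Its stroke #0000ff means cut at S808, F1193. After flipping Y the toolpath is (211.408,17.717) → (121.772,10.202).

Shape 4 is a quadratic bezier drawn with `<path>`. Its stroke #008000 means score at S442, F1540. After flipping Y the toolpath is (176.622,51.978) → (130.395,43.397) → (88.266,36.945) → (50.234,32.622) → (16.299,30.427).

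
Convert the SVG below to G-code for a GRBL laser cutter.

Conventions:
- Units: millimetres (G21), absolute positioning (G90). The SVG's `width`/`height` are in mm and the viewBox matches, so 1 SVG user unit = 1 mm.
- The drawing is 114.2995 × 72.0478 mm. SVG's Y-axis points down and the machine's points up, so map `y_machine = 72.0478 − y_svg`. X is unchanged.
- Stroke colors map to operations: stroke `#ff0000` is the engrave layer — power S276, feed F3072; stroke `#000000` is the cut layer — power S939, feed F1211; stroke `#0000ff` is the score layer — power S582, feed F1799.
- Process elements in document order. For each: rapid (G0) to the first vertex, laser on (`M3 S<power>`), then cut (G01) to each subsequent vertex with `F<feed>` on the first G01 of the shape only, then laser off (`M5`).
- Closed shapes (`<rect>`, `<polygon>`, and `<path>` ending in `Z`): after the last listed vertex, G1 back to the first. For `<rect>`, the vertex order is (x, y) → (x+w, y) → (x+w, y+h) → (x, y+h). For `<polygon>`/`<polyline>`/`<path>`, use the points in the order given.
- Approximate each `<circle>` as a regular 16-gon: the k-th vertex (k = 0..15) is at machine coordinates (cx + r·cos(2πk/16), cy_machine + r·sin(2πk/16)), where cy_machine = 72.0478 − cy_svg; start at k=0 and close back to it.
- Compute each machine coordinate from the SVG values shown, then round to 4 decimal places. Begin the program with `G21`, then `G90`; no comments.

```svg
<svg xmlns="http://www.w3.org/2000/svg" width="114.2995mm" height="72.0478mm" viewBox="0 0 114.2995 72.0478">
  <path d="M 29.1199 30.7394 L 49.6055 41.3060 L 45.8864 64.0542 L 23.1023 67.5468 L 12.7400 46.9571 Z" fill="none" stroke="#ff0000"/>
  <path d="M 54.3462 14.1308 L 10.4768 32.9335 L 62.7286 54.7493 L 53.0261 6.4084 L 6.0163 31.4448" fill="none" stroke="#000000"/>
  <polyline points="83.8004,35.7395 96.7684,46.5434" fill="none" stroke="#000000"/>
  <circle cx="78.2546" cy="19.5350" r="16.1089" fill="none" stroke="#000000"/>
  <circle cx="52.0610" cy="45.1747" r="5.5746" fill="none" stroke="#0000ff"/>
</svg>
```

G21
G90
G0 X29.1199 Y41.3084
M3 S276
G01 X49.6055 Y30.7418 F3072
G01 X45.8864 Y7.9936
G01 X23.1023 Y4.5010
G01 X12.7400 Y25.0907
G01 X29.1199 Y41.3084
M5
G0 X54.3462 Y57.9170
M3 S939
G01 X10.4768 Y39.1143 F1211
G01 X62.7286 Y17.2985
G01 X53.0261 Y65.6394
G01 X6.0163 Y40.6030
M5
G0 X83.8004 Y36.3083
M3 S939
G01 X96.7684 Y25.5044 F1211
M5
G0 X94.3635 Y52.5128
M3 S939
G01 X93.1373 Y58.6774 F1211
G01 X89.6453 Y63.9035
G01 X84.4192 Y67.3955
G01 X78.2546 Y68.6217
G01 X72.0900 Y67.3955
G01 X66.8639 Y63.9035
G01 X63.3719 Y58.6774
G01 X62.1457 Y52.5128
G01 X63.3719 Y46.3482
G01 X66.8639 Y41.1221
G01 X72.0900 Y37.6301
G01 X78.2546 Y36.4039
G01 X84.4192 Y37.6301
G01 X89.6453 Y41.1221
G01 X93.1373 Y46.3482
G01 X94.3635 Y52.5128
M5
G0 X57.6356 Y26.8731
M3 S582
G01 X57.2113 Y29.0064 F1799
G01 X56.0028 Y30.8149
G01 X54.1943 Y32.0234
G01 X52.0610 Y32.4477
G01 X49.9277 Y32.0234
G01 X48.1192 Y30.8149
G01 X46.9107 Y29.0064
G01 X46.4864 Y26.8731
G01 X46.9107 Y24.7398
G01 X48.1192 Y22.9313
G01 X49.9277 Y21.7228
G01 X52.0610 Y21.2985
G01 X54.1943 Y21.7228
G01 X56.0028 Y22.9313
G01 X57.2113 Y24.7398
G01 X57.6356 Y26.8731
M5

viewBox `0 0 114.2995 72.0478` with mm width/height → 1 unit = 1 mm. Flip: y_m = 72.0478 − y_svg.

**Shape 1** — `<path>` regular polygon, stroke `#ff0000` → engrave (S276, F3072). Machine vertices: (29.1199,41.3084) → (49.6055,30.7418) → (45.8864,7.9936) → (23.1023,4.5010) → (12.7400,25.0907) → (29.1199,41.3084). Closed: final G1 returns to the first vertex.

**Shape 2** — `<path>` open polyline, stroke `#000000` → cut (S939, F1211). Machine vertices: (54.3462,57.9170) → (10.4768,39.1143) → (62.7286,17.2985) → (53.0261,65.6394) → (6.0163,40.6030). Open path.

**Shape 3** — `<polyline>` line segment, stroke `#000000` → cut (S939, F1211). Machine vertices: (83.8004,36.3083) → (96.7684,25.5044). Open path.

**Shape 4** — `<circle>` circle, stroke `#000000` → cut (S939, F1211). Machine vertices: (94.3635,52.5128) → (93.1373,58.6774) → (89.6453,63.9035) → (84.4192,67.3955) → (78.2546,68.6217) → (72.0900,67.3955) → (66.8639,63.9035) → (63.3719,58.6774) → (62.1457,52.5128) → (63.3719,46.3482) → (66.8639,41.1221) → (72.0900,37.6301) → (78.2546,36.4039) → (84.4192,37.6301) → (89.6453,41.1221) → (93.1373,46.3482) → (94.3635,52.5128). Closed: final G1 returns to the first vertex.

**Shape 5** — `<circle>` circle, stroke `#0000ff` → score (S582, F1799). Machine vertices: (57.6356,26.8731) → (57.2113,29.0064) → (56.0028,30.8149) → (54.1943,32.0234) → (52.0610,32.4477) → (49.9277,32.0234) → (48.1192,30.8149) → (46.9107,29.0064) → (46.4864,26.8731) → (46.9107,24.7398) → (48.1192,22.9313) → (49.9277,21.7228) → (52.0610,21.2985) → (54.1943,21.7228) → (56.0028,22.9313) → (57.2113,24.7398) → (57.6356,26.8731). Closed: final G1 returns to the first vertex.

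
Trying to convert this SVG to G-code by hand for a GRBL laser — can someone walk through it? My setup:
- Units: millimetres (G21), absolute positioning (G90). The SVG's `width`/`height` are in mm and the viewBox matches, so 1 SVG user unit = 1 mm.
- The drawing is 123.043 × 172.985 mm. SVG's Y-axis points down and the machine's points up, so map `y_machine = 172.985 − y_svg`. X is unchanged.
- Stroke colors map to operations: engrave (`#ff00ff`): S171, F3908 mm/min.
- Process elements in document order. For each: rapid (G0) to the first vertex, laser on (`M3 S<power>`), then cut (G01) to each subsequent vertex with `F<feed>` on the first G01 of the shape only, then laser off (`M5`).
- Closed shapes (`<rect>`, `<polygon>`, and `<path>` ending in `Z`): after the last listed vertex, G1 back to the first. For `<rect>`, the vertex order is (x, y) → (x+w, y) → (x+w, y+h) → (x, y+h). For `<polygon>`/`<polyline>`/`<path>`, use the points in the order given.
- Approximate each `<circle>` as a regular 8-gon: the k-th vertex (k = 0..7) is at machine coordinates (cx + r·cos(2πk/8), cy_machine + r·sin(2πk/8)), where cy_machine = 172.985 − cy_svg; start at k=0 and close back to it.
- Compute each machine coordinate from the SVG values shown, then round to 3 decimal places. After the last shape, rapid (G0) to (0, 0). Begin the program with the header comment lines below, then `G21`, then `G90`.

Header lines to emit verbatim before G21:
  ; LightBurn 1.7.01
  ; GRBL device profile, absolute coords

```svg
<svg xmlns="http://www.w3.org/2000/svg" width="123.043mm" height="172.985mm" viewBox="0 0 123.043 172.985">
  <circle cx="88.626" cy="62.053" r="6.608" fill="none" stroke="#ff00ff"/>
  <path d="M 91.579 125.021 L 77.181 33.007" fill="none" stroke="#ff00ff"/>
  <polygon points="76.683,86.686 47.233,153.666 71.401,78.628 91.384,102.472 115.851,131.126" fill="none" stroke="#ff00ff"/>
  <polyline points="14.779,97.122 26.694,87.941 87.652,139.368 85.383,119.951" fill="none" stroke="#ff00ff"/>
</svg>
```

; LightBurn 1.7.01
; GRBL device profile, absolute coords
G21
G90
G0 X95.234 Y110.932
M3 S171
G01 X93.299 Y115.605 F3908
G01 X88.626 Y117.540
G01 X83.953 Y115.605
G01 X82.018 Y110.932
G01 X83.953 Y106.259
G01 X88.626 Y104.324
G01 X93.299 Y106.259
G01 X95.234 Y110.932
M5
G0 X91.579 Y47.964
M3 S171
G01 X77.181 Y139.978 F3908
M5
G0 X76.683 Y86.299
M3 S171
G01 X47.233 Y19.319 F3908
G01 X71.401 Y94.357
G01 X91.384 Y70.513
G01 X115.851 Y41.859
G01 X76.683 Y86.299
M5
G0 X14.779 Y75.863
M3 S171
G01 X26.694 Y85.044 F3908
G01 X87.652 Y33.617
G01 X85.383 Y53.034
M5
G0 X0.000 Y0.000

viewBox `0 0 123.043 172.985` with mm width/height → 1 unit = 1 mm. Flip: y_m = 172.985 − y_svg.

**Shape 1** — `<circle>` circle, stroke `#ff00ff` → engrave (S171, F3908). Machine vertices: (95.234,110.932) → (93.299,115.605) → (88.626,117.540) → (83.953,115.605) → (82.018,110.932) → (83.953,106.259) → (88.626,104.324) → (93.299,106.259) → (95.234,110.932). Closed: final G1 returns to the first vertex.

**Shape 2** — `<path>` line segment, stroke `#ff00ff` → engrave (S171, F3908). Machine vertices: (91.579,47.964) → (77.181,139.978). Open path.

**Shape 3** — `<polygon>` closed polygon, stroke `#ff00ff` → engrave (S171, F3908). Machine vertices: (76.683,86.299) → (47.233,19.319) → (71.401,94.357) → (91.384,70.513) → (115.851,41.859) → (76.683,86.299). Closed: final G1 returns to the first vertex.

**Shape 4** — `<polyline>` open polyline, stroke `#ff00ff` → engrave (S171, F3908). Machine vertices: (14.779,75.863) → (26.694,85.044) → (87.652,33.617) → (85.383,53.034). Open path.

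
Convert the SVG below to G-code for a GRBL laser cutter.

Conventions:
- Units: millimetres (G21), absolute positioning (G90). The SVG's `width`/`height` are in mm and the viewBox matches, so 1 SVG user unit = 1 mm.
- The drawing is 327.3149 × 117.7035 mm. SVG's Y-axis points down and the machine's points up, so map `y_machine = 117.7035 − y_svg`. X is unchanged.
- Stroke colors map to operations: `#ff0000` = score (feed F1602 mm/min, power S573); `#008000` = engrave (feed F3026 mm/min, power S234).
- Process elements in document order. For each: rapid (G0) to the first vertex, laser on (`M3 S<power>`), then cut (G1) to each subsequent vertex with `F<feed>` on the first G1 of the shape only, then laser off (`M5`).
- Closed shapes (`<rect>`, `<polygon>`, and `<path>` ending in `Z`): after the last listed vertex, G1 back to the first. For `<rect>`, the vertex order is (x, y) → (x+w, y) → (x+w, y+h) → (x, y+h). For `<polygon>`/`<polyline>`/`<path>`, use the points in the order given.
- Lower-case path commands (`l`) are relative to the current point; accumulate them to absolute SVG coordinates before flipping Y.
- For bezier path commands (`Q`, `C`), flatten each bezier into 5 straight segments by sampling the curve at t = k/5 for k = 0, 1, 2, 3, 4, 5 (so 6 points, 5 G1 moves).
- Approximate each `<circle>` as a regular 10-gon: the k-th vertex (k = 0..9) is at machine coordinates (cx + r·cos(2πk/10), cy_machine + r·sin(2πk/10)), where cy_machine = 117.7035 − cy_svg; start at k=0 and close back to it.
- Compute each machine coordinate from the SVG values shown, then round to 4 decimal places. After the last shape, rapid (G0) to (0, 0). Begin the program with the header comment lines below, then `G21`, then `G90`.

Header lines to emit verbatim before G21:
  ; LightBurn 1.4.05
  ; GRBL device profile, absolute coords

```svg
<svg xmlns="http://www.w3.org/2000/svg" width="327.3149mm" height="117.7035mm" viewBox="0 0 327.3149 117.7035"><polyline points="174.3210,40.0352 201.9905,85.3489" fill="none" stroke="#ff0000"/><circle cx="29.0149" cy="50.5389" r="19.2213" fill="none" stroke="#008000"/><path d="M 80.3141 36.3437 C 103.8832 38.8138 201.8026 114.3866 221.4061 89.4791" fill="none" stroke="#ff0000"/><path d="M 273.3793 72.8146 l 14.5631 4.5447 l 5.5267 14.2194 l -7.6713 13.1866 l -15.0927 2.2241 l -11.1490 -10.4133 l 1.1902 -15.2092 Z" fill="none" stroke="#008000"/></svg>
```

Since the viewBox matches the mm dimensions, user units are millimetres directly. The only transform is the Y-flip y_m = 117.7035 − y_svg.

Shape 1 is a line segment drawn with `<polyline>`. Its stroke #ff0000 means score at S573, F1602. After flipping Y the toolpath is (174.3210,77.6683) → (201.9905,32.3546).

Shape 2 is a circle drawn with `<circle>`. Its stroke #008000 means engrave at S234, F3026. After flipping Y the toolpath is (48.2362,67.1646) → (44.5653,78.4626) → (34.9546,85.4451) → (23.0752,85.4451) → (13.4645,78.4626) → (9.7936,67.1646) → (13.4645,55.8666) → (23.0752,48.8841) → (34.9546,48.8841) → (44.5653,55.8666) → (48.2362,67.1646), returning to the start.

Shape 3 is a cubic bezier drawn with `<path>`. Its stroke #ff0000 means score at S573, F1602. After flipping Y the toolpath is (80.3141,81.3598) → (102.1563,72.4941) → (134.5145,54.4157) → (170.0609,35.4566) → (201.4674,23.9489) → (221.4061,28.2244).

Shape 4 is a regular polygon drawn with `<path>`. Its stroke #008000 means engrave at S234, F3026. After flipping Y the toolpath is (273.3793,44.8889) → (287.9424,40.3442) → (293.4691,26.1248) → (285.7978,12.9382) → (270.7051,10.7141) → (259.5561,21.1274) → (260.7463,36.3366) → (273.3793,44.8889), returning to the start.

; LightBurn 1.4.05
; GRBL device profile, absolute coords
G21
G90
G0 X174.3210 Y77.6683
M3 S573
G1 X201.9905 Y32.3546 F1602
M5
G0 X48.2362 Y67.1646
M3 S234
G1 X44.5653 Y78.4626 F3026
G1 X34.9546 Y85.4451
G1 X23.0752 Y85.4451
G1 X13.4645 Y78.4626
G1 X9.7936 Y67.1646
G1 X13.4645 Y55.8666
G1 X23.0752 Y48.8841
G1 X34.9546 Y48.8841
G1 X44.5653 Y55.8666
G1 X48.2362 Y67.1646
M5
G0 X80.3141 Y81.3598
M3 S573
G1 X102.1563 Y72.4941 F1602
G1 X134.5145 Y54.4157
G1 X170.0609 Y35.4566
G1 X201.4674 Y23.9489
G1 X221.4061 Y28.2244
M5
G0 X273.3793 Y44.8889
M3 S234
G1 X287.9424 Y40.3442 F3026
G1 X293.4691 Y26.1248
G1 X285.7978 Y12.9382
G1 X270.7051 Y10.7141
G1 X259.5561 Y21.1274
G1 X260.7463 Y36.3366
G1 X273.3793 Y44.8889
M5
G0 X0.0000 Y0.0000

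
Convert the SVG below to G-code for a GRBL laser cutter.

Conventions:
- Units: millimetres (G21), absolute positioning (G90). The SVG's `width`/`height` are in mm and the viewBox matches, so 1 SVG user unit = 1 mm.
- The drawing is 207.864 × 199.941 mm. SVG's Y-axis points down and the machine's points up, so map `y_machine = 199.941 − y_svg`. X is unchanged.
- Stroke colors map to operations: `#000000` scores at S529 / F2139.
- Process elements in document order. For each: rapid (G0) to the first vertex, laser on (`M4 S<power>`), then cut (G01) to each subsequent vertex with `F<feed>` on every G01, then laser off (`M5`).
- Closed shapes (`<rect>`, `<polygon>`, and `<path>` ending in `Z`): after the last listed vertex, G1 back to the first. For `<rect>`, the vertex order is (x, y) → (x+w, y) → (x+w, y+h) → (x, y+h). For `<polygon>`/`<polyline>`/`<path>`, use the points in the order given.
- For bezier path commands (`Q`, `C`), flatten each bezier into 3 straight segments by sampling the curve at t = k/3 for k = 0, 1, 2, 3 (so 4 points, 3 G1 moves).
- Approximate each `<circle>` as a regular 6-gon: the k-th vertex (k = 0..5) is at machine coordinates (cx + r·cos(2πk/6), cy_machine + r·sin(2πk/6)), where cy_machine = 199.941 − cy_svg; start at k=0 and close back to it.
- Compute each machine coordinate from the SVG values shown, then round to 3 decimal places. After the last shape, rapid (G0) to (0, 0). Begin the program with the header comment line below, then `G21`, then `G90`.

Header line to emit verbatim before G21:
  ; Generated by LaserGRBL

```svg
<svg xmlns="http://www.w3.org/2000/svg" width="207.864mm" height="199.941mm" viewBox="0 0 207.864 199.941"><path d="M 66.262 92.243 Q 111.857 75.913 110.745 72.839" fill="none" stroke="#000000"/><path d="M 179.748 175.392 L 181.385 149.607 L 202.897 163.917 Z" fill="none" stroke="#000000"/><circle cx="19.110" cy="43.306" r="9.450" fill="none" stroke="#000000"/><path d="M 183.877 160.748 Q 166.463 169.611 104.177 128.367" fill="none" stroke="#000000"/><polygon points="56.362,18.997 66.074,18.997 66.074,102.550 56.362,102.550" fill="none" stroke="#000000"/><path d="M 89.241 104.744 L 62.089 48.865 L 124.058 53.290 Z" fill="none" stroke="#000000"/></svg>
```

viewBox `0 0 207.864 199.941` with mm width/height → 1 unit = 1 mm. Flip: y_m = 199.941 − y_svg.

**Shape 1** — `<path>` quadratic bezier, stroke `#000000` → score (S529, F2139). Control points (SVG): P0=(66.262,92.243), P1=(111.857,75.913), P2=(110.745,72.839); sampled at t=k/3. Machine vertices: (66.262,107.698) → (91.469,117.112) → (106.297,123.580) → (110.745,127.102). Open path.

**Shape 2** — `<path>` regular polygon, stroke `#000000` → score (S529, F2139). Machine vertices: (179.748,24.549) → (181.385,50.334) → (202.897,36.024) → (179.748,24.549). Closed: final G1 returns to the first vertex.

**Shape 3** — `<circle>` circle, stroke `#000000` → score (S529, F2139). Machine vertices: (28.560,156.635) → (23.835,164.819) → (14.385,164.819) → (9.660,156.635) → (14.385,148.451) → (23.835,148.451) → (28.560,156.635). Closed: final G1 returns to the first vertex.

**Shape 4** — `<path>` quadratic bezier, stroke `#000000` → score (S529, F2139). Control points (SVG): P0=(183.877,160.748), P1=(166.463,169.611), P2=(104.177,128.367); sampled at t=k/3. Machine vertices: (183.877,39.193) → (167.282,38.852) → (140.715,49.645) → (104.177,71.574). Open path.

**Shape 5** — `<polygon>` rectangle, stroke `#000000` → score (S529, F2139). Machine vertices: (56.362,180.944) → (66.074,180.944) → (66.074,97.391) → (56.362,97.391) → (56.362,180.944). Closed: final G1 returns to the first vertex.

**Shape 6** — `<path>` regular polygon, stroke `#000000` → score (S529, F2139). Machine vertices: (89.241,95.197) → (62.089,151.076) → (124.058,146.651) → (89.241,95.197). Closed: final G1 returns to the first vertex.

; Generated by LaserGRBL
G21
G90
G0 X66.262 Y107.698
M4 S529
G01 X91.469 Y117.112 F2139
G01 X106.297 Y123.580 F2139
G01 X110.745 Y127.102 F2139
M5
G0 X179.748 Y24.549
M4 S529
G01 X181.385 Y50.334 F2139
G01 X202.897 Y36.024 F2139
G01 X179.748 Y24.549 F2139
M5
G0 X28.560 Y156.635
M4 S529
G01 X23.835 Y164.819 F2139
G01 X14.385 Y164.819 F2139
G01 X9.660 Y156.635 F2139
G01 X14.385 Y148.451 F2139
G01 X23.835 Y148.451 F2139
G01 X28.560 Y156.635 F2139
M5
G0 X183.877 Y39.193
M4 S529
G01 X167.282 Y38.852 F2139
G01 X140.715 Y49.645 F2139
G01 X104.177 Y71.574 F2139
M5
G0 X56.362 Y180.944
M4 S529
G01 X66.074 Y180.944 F2139
G01 X66.074 Y97.391 F2139
G01 X56.362 Y97.391 F2139
G01 X56.362 Y180.944 F2139
M5
G0 X89.241 Y95.197
M4 S529
G01 X62.089 Y151.076 F2139
G01 X124.058 Y146.651 F2139
G01 X89.241 Y95.197 F2139
M5
G0 X0.000 Y0.000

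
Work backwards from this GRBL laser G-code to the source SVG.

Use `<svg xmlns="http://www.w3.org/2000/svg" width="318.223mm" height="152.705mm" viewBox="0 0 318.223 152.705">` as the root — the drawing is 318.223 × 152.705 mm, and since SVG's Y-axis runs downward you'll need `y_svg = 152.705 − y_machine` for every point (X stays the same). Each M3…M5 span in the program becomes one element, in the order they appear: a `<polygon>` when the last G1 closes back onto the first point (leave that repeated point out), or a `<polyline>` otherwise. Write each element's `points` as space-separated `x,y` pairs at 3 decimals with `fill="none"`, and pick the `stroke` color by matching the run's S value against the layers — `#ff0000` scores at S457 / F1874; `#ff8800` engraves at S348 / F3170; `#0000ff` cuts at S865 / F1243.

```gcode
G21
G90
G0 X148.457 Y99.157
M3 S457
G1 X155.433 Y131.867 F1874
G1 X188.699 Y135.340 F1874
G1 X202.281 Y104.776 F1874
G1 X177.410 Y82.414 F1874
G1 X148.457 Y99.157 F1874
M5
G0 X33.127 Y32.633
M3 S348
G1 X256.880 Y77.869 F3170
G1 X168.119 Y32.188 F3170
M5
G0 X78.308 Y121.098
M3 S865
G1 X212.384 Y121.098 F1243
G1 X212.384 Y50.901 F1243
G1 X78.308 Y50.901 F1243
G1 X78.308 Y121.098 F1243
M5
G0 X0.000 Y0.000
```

<svg xmlns="http://www.w3.org/2000/svg" width="318.223mm" height="152.705mm" viewBox="0 0 318.223 152.705">
  <polygon points="148.457,53.548 155.433,20.838 188.699,17.365 202.281,47.929 177.410,70.291" fill="none" stroke="#ff0000"/>
  <polyline points="33.127,120.072 256.880,74.836 168.119,120.517" fill="none" stroke="#ff8800"/>
  <polygon points="78.308,31.607 212.384,31.607 212.384,101.804 78.308,101.804" fill="none" stroke="#0000ff"/>
</svg>

y_svg = 152.705 − y_m.

[1] S457→`#ff0000` (score); closed run; points: 148.457,53.548 155.433,20.838 188.699,17.365 202.281,47.929 177.410,70.291

[2] S348→`#ff8800` (engrave); open run; points: 33.127,120.072 256.880,74.836 168.119,120.517

[3] S865→`#0000ff` (cut); closed run; points: 78.308,31.607 212.384,31.607 212.384,101.804 78.308,101.804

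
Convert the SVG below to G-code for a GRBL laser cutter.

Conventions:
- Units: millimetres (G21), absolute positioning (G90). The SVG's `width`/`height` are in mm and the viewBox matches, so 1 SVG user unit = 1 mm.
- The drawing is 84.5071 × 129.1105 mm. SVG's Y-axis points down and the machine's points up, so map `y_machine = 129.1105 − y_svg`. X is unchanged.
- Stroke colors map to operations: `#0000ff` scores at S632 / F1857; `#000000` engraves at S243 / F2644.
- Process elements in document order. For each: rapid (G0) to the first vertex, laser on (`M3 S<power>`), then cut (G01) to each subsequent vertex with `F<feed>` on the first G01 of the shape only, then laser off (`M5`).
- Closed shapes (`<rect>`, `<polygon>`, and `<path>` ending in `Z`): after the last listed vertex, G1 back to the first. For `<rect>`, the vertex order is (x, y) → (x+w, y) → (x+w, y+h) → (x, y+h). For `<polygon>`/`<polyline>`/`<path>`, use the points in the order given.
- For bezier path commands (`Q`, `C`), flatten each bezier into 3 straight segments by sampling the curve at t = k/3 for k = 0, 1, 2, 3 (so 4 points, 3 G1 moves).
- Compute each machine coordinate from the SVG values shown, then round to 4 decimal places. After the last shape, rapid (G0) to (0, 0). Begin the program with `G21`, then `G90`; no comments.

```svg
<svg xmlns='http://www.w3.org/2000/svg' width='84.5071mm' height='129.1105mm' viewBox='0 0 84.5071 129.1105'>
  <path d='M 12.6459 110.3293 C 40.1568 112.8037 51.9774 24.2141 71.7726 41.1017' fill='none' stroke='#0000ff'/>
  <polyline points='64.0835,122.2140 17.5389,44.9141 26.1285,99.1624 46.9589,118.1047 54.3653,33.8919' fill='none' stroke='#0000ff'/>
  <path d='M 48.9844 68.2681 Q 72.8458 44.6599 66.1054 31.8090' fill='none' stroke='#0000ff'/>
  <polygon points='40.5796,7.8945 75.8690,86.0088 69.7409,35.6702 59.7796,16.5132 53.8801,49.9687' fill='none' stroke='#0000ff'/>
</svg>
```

Since the viewBox matches the mm dimensions, user units are millimetres directly. The only transform is the Y-flip y_m = 129.1105 − y_svg.

Shape 1 is a cubic bezier drawn with `<path>`. Its stroke #0000ff means score at S632, F1857. After flipping Y the toolpath is (12.6459,18.7812) → (35.8032,39.3822) → (53.7591,77.0166) → (71.7726,88.0088).

Shape 2 is a open polyline drawn with `<polyline>`. Its stroke #0000ff means score at S632, F1857. After flipping Y the toolpath is (64.0835,6.8965) → (17.5389,84.1964) → (26.1285,29.9481) → (46.9589,11.0058) → (54.3653,95.2186).

Shape 3 is a quadratic bezier drawn with `<path>`. Its stroke #0000ff means score at S632, F1857. After flipping Y the toolpath is (48.9844,60.8424) → (61.4918,75.3859) → (67.1988,87.5390) → (66.1054,97.3015).

Shape 4 is a closed polygon drawn with `<polygon>`. Its stroke #0000ff means score at S632, F1857. After flipping Y the toolpath is (40.5796,121.2160) → (75.8690,43.1017) → (69.7409,93.4403) → (59.7796,112.5973) → (53.8801,79.1418) → (40.5796,121.2160), returning to the start.

G21
G90
G0 X12.6459 Y18.7812
M3 S632
G01 X35.8032 Y39.3822 F1857
G01 X53.7591 Y77.0166
G01 X71.7726 Y88.0088
M5
G0 X64.0835 Y6.8965
M3 S632
G01 X17.5389 Y84.1964 F1857
G01 X26.1285 Y29.9481
G01 X46.9589 Y11.0058
G01 X54.3653 Y95.2186
M5
G0 X48.9844 Y60.8424
M3 S632
G01 X61.4918 Y75.3859 F1857
G01 X67.1988 Y87.5390
G01 X66.1054 Y97.3015
M5
G0 X40.5796 Y121.2160
M3 S632
G01 X75.8690 Y43.1017 F1857
G01 X69.7409 Y93.4403
G01 X59.7796 Y112.5973
G01 X53.8801 Y79.1418
G01 X40.5796 Y121.2160
M5
G0 X0.0000 Y0.0000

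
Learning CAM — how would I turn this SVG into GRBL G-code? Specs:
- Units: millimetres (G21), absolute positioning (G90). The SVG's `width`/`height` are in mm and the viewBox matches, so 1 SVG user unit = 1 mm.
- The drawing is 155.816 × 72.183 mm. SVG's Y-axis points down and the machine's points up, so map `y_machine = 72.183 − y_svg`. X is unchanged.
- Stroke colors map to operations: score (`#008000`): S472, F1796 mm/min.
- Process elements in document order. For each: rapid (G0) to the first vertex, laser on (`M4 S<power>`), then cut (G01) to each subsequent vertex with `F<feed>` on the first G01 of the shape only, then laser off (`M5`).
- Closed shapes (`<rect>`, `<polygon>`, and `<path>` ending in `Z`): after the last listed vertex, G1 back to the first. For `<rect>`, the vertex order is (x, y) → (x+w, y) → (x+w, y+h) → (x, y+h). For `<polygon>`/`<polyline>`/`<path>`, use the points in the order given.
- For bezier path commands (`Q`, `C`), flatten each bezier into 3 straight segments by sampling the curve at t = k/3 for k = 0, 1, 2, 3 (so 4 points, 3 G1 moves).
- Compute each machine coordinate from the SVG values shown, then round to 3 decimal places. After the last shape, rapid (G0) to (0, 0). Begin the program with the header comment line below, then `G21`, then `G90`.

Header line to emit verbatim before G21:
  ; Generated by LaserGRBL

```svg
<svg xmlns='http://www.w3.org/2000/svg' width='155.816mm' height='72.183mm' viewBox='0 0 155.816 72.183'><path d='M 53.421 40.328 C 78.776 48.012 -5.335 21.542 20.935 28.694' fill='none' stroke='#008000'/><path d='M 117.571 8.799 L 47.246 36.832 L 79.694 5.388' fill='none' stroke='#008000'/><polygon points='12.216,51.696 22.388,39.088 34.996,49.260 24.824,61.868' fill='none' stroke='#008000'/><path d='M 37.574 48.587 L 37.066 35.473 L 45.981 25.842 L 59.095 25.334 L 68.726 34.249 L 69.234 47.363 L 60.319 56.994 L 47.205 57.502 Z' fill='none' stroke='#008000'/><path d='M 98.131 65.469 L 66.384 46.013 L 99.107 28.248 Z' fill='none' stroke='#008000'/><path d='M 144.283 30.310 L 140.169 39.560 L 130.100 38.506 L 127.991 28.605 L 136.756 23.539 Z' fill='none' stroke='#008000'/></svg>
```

; Generated by LaserGRBL
G21
G90
G0 X53.421 Y31.855
M4 S472
G01 X50.430 Y33.045 F1796
G01 X23.316 Y41.944
G01 X20.935 Y43.489
M5
G0 X117.571 Y63.384
M4 S472
G01 X47.246 Y35.351 F1796
G01 X79.694 Y66.795
M5
G0 X12.216 Y20.487
M4 S472
G01 X22.388 Y33.095 F1796
G01 X34.996 Y22.923
G01 X24.824 Y10.315
G01 X12.216 Y20.487
M5
G0 X37.574 Y23.596
M4 S472
G01 X37.066 Y36.710 F1796
G01 X45.981 Y46.341
G01 X59.095 Y46.849
G01 X68.726 Y37.934
G01 X69.234 Y24.820
G01 X60.319 Y15.189
G01 X47.205 Y14.681
G01 X37.574 Y23.596
M5
G0 X98.131 Y6.714
M4 S472
G01 X66.384 Y26.170 F1796
G01 X99.107 Y43.935
G01 X98.131 Y6.714
M5
G0 X144.283 Y41.873
M4 S472
G01 X140.169 Y32.623 F1796
G01 X130.100 Y33.677
G01 X127.991 Y43.578
G01 X136.756 Y48.644
G01 X144.283 Y41.873
M5
G0 X0.000 Y0.000

viewBox `0 0 155.816 72.183` with mm width/height → 1 unit = 1 mm. Flip: y_m = 72.183 − y_svg.

**Shape 1** — `<path>` cubic bezier, stroke `#008000` → score (S472, F1796). Control points (SVG): P0=(53.421,40.328), P1=(78.776,48.012), P2=(-5.335,21.542), P3=(20.935,28.694); sampled at t=k/3. Machine vertices: (53.421,31.855) → (50.430,33.045) → (23.316,41.944) → (20.935,43.489). Open path.

**Shape 2** — `<path>` open polyline, stroke `#008000` → score (S472, F1796). Machine vertices: (117.571,63.384) → (47.246,35.351) → (79.694,66.795). Open path.

**Shape 3** — `<polygon>` regular polygon, stroke `#008000` → score (S472, F1796). Machine vertices: (12.216,20.487) → (22.388,33.095) → (34.996,22.923) → (24.824,10.315) → (12.216,20.487). Closed: final G1 returns to the first vertex.

**Shape 4** — `<path>` regular polygon, stroke `#008000` → score (S472, F1796). Machine vertices: (37.574,23.596) → (37.066,36.710) → (45.981,46.341) → (59.095,46.849) → (68.726,37.934) → (69.234,24.820) → (60.319,15.189) → (47.205,14.681) → (37.574,23.596). Closed: final G1 returns to the first vertex.

**Shape 5** — `<path>` regular polygon, stroke `#008000` → score (S472, F1796). Machine vertices: (98.131,6.714) → (66.384,26.170) → (99.107,43.935) → (98.131,6.714). Closed: final G1 returns to the first vertex.

**Shape 6** — `<path>` regular polygon, stroke `#008000` → score (S472, F1796). Machine vertices: (144.283,41.873) → (140.169,32.623) → (130.100,33.677) → (127.991,43.578) → (136.756,48.644) → (144.283,41.873). Closed: final G1 returns to the first vertex.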